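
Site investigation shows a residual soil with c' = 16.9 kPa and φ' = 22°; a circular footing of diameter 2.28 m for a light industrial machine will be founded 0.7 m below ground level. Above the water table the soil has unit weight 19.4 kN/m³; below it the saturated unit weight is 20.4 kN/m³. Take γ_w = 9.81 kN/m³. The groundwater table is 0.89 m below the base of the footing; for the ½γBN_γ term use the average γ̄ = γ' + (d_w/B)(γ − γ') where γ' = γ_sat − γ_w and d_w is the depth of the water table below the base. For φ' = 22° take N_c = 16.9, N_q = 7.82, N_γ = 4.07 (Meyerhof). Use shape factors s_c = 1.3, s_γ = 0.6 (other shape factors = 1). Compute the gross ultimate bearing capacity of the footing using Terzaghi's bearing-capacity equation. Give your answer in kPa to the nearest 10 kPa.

q_ult ≈ 520 kPa

q = γ·D_f = 19.4 × 0.7 = 13.58 kPa.
γ' = 10.59 kN/m³; averaging over the depth B below the base, γ̄ = γ' + (d_w/B)(γ − γ') = 14.029 kN/m³.
c·N_c·s_c = 16.9 × 16.9 × 1.3 = 371.29 kPa
q·N_q = 13.58 × 7.82 = 106.2 kPa
0.5·γ·B·N_γ·s_γ = 0.5 × 14.029 × 2.28 × 4.07 × 0.6 = 39.055 kPa
q_ult = 371.29 + 106.2 + 39.055 = 516.54 kPa.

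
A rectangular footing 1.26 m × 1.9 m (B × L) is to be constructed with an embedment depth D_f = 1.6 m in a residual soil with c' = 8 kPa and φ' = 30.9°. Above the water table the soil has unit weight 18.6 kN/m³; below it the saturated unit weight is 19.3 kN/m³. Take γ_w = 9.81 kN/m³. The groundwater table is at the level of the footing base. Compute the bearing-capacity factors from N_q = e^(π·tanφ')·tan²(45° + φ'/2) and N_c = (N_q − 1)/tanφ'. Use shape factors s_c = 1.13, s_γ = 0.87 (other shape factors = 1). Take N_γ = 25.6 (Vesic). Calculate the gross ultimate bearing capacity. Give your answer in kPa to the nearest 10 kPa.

tan30.9° = 0.5985, so N_q = e^(π×0.5985)·tan²(60.45°) = 6.555 × 3.111 = 20.39.
N_c = (20.39 − 1)/tan30.9° = 32.41.
Overburden at base level: q = 18.6 × 1.6 = 29.76 kPa.
Below the base the soil is submerged, so the ½γBN_γ term uses γ' = 19.3 − 9.81 = 9.49 kN/m³.
Cohesion term c·N_c·s_c = 8 × 32.406 × 1.13 = 292.95 kPa; surcharge term q·N_q = 29.76 × 20.394 = 606.94 kPa; self-weight term 0.5·γ·B·N_γ·s_γ = 0.5 × 9.49 × 1.26 × 25.6 × 0.87 = 133.16 kPa.
q_ult = 292.95 + 606.94 + 133.16 = 1033 kPa.

q_ult ≈ 1030 kPa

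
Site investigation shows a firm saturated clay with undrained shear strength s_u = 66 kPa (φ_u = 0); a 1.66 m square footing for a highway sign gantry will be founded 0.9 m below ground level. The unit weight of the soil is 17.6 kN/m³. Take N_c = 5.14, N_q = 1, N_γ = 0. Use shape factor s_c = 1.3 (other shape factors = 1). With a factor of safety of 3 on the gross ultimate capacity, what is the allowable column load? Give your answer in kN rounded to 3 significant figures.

P_all ≈ 420 kN

q = γ·D_f = 17.6 × 0.9 = 15.84 kPa.
c·N_c·s_c = 66 × 5.14 × 1.3 = 441.01 kPa
q·N_q = 15.84 × 1 = 15.84 kPa
q_ult = 441.01 + 15.84 = 456.85 kPa.
Gross allowable pressure q_all = 456.85 / 3 = 152.28 kPa.
Footing area = 2.7556 m², so allowable column load = 152.28 × 2.7556 = 419.63 kN.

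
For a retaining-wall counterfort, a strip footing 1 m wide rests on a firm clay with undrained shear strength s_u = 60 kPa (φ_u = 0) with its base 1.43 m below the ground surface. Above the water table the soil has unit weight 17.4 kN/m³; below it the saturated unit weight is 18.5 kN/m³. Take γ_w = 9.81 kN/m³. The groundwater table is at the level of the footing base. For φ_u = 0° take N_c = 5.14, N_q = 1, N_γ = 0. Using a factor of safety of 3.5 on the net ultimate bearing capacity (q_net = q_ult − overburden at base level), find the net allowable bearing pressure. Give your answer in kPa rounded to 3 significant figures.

q_all(net) ≈ 88.1 kPa

Overburden at base level: q = 17.4 × 1.43 = 24.882 kPa.
Cohesion term c·N_c = 60 × 5.14 = 308.4 kPa; surcharge term q·N_q = 24.882 × 1 = 24.882 kPa.
q_ult = 308.4 + 24.882 = 333.28 kPa.
q_net = 333.28 − 24.882 = 308.4 kPa.
q_all(net) = 308.4 / 3.5 = 88.114 kPa.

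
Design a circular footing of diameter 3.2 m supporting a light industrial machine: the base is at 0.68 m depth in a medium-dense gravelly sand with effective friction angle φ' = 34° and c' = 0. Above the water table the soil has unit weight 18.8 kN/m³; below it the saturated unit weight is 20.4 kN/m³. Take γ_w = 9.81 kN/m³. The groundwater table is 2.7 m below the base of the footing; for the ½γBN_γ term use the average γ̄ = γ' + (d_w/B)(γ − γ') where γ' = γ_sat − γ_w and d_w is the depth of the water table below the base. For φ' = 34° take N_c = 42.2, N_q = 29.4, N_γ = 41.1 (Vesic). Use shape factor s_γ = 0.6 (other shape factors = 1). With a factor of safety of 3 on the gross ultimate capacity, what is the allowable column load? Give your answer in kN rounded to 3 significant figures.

Overburden at base level: q = 18.8 × 0.68 = 12.784 kPa.
The water table is 2.7 m below the base (< B = 3.2 m), so the ½γBN_γ term uses γ̄ = γ' + (d_w/B)(γ − γ') = 10.59 + (2.7/3.2)(18.8 − 10.59) = 17.517 kN/m³.
Surcharge term q·N_q = 12.784 × 29.4 = 375.85 kPa; self-weight term 0.5·γ·B·N_γ·s_γ = 0.5 × 17.517 × 3.2 × 41.1 × 0.6 = 691.16 kPa.
q_ult = 375.85 + 691.16 = 1067 kPa.
Gross allowable pressure q_all = 1067 / 3 = 355.67 kPa.
Footing area = 8.0425 m², so allowable column load = 355.67 × 8.0425 = 2860.5 kN.

P_all ≈ 2860 kN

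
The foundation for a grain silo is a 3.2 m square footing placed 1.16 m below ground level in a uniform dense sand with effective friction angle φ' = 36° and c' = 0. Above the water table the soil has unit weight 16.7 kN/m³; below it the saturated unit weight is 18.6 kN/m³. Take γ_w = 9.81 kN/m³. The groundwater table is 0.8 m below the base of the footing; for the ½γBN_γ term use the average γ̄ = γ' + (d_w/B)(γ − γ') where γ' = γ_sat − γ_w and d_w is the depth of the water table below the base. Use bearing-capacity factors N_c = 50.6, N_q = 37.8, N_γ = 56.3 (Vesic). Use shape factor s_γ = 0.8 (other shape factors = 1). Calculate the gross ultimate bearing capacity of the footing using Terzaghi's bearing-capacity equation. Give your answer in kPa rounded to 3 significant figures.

q = γ·D_f = 16.7 × 1.16 = 19.372 kPa.
γ' = 8.79 kN/m³; averaging over the depth B below the base, γ̄ = γ' + (d_w/B)(γ − γ') = 10.768 kN/m³.
q·N_q = 19.372 × 37.8 = 732.26 kPa
0.5·γ·B·N_γ·s_γ = 0.5 × 10.768 × 3.2 × 56.3 × 0.8 = 775.95 kPa
q_ult = 732.26 + 775.95 = 1508.2 kPa.

q_ult ≈ 1510 kPa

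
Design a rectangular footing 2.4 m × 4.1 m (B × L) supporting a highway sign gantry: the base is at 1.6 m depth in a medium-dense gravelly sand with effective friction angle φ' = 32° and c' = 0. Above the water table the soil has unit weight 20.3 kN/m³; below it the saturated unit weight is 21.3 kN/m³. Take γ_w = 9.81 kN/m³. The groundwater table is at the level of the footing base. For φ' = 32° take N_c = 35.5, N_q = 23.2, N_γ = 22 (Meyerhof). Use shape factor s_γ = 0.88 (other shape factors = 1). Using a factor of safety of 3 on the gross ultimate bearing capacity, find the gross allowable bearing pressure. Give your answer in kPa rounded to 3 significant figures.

Overburden at base level: q = 20.3 × 1.6 = 32.48 kPa.
Below the base the soil is submerged, so the ½γBN_γ term uses γ' = 21.3 − 9.81 = 11.49 kN/m³.
Surcharge term q·N_q = 32.48 × 23.2 = 753.54 kPa; self-weight term 0.5·γ·B·N_γ·s_γ = 0.5 × 11.49 × 2.4 × 22 × 0.88 = 266.94 kPa.
q_ult = 753.54 + 266.94 = 1020.5 kPa.
q_all = 1020.5 / 3 = 340.16 kPa.

q_all ≈ 340 kPa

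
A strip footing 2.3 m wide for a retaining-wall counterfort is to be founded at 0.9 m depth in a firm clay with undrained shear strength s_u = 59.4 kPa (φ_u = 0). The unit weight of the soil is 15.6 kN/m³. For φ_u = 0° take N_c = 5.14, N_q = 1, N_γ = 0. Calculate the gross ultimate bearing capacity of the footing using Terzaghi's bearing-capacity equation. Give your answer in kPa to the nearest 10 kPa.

q_ult ≈ 320 kPa

Overburden at base level: q = 15.6 × 0.9 = 14.04 kPa.
Cohesion term c·N_c = 59.4 × 5.14 = 305.32 kPa; surcharge term q·N_q = 14.04 × 1 = 14.04 kPa.
q_ult = 305.32 + 14.04 = 319.36 kPa.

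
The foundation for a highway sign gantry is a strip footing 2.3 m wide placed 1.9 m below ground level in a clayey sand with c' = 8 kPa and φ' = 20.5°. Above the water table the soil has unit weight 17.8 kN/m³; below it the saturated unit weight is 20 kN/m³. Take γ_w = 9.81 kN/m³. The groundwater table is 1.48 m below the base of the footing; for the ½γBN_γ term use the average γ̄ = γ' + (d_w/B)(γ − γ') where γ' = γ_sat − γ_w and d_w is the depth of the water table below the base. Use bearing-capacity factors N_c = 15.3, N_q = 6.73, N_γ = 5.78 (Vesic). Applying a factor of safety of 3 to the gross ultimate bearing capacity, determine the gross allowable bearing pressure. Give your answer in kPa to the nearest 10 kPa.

q_all ≈ 150 kPa

Effective surcharge at the founding depth q = γ·D_f = 17.8 × 1.9 = 33.82 kPa.
With d_w = 1.48 m < B, γ̄ = 10.19 + (1.48/2.3) × (17.8 − 10.19) = 15.087 kN/m³.
q_ult = c·N_c + q·N_q + 0.5·γ·B·N_γ
     = 8 × 15.3 + 33.82 × 6.73 + 0.5 × 15.087 × 2.3 × 5.78
     = 122.4 + 227.61 + 100.28 = 450.29 kPa.
q_all = q_ult / FS = 450.29 / 3 = 150.1 kPa.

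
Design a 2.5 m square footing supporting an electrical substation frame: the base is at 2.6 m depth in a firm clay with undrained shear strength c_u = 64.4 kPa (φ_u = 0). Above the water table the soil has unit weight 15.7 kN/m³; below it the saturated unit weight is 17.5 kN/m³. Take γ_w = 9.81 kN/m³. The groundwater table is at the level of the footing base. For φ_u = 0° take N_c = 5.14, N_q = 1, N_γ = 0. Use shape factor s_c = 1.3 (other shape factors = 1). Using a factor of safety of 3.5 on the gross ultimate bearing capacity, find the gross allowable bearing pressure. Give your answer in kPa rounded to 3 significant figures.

q_all ≈ 135 kPa

Overburden at base level: q = 15.7 × 2.6 = 40.82 kPa.
Cohesion term c·N_c·s_c = 64.4 × 5.14 × 1.3 = 430.32 kPa; surcharge term q·N_q = 40.82 × 1 = 40.82 kPa.
q_ult = 430.32 + 40.82 = 471.14 kPa.
q_all = 471.14 / 3.5 = 134.61 kPa.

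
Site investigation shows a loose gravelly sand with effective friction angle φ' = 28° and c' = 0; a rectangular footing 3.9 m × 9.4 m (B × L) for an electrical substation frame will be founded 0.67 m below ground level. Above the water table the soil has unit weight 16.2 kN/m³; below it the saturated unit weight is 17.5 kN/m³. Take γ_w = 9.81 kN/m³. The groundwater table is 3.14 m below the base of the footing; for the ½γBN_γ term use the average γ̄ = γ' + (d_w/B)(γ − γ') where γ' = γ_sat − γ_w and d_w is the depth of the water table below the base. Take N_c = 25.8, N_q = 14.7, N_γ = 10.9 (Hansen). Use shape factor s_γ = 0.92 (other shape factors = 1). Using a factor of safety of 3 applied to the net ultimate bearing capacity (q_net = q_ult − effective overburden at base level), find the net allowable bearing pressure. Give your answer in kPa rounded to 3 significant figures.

q_all(net) ≈ 144 kPa

Effective surcharge at the founding depth q = γ·D_f = 16.2 × 0.67 = 10.854 kPa.
With d_w = 3.14 m < B, γ̄ = 7.69 + (3.14/3.9) × (16.2 − 7.69) = 14.542 kN/m³.
q_ult = q·N_q + 0.5·γ·B·N_γ·s_γ
     = 10.854 × 14.7 + 0.5 × 14.542 × 3.9 × 10.9 × 0.92
     = 159.55 + 284.36 = 443.91 kPa.
Net ultimate: q_net = 443.91 − 10.854 = 433.06 kPa.
q_all(net) = 433.06 / 3 = 144.35 kPa.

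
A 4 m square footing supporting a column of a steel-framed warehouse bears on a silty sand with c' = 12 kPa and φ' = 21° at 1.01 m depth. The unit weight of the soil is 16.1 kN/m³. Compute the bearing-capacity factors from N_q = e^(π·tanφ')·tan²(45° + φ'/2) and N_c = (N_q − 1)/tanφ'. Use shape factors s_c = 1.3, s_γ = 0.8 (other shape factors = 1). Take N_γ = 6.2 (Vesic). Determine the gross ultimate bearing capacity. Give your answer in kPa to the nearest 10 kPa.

tan21° = 0.3839, so N_q = e^(π×0.3839)·tan²(55.5°) = 3.34 × 2.117 = 7.07.
N_c = (7.07 − 1)/tan21° = 15.81.
Overburden at base level: q = 16.1 × 1.01 = 16.261 kPa.
Cohesion term c·N_c·s_c = 12 × 15.815 × 1.3 = 246.71 kPa; surcharge term q·N_q = 16.261 × 7.0708 = 114.98 kPa; self-weight term 0.5·γ·B·N_γ·s_γ = 0.5 × 16.1 × 4 × 6.2 × 0.8 = 159.71 kPa.
q_ult = 246.71 + 114.98 + 159.71 = 521.4 kPa.

q_ult ≈ 520 kPa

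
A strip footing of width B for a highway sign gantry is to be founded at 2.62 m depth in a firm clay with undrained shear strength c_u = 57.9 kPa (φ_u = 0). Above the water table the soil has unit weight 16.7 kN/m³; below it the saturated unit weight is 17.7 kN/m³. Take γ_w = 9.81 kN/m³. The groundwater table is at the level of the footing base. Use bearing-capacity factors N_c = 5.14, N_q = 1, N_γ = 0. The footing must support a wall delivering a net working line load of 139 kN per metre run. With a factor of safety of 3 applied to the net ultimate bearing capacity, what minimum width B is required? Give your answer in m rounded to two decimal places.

Effective surcharge at the founding depth q = γ·D_f = 16.7 × 2.62 = 43.754 kPa.
q_ult = c·N_c + q·N_q
     = 57.9 × 5.14 + 43.754 × 1
     = 297.61 + 43.754 = 341.36 kPa.
For φ = 0 the ½γBN_γ term vanishes, so q_ult is independent of B. q_net = 341.36 − 43.754 = 297.61 kPa; q_all(net) = 297.61/3 = 99.202 kPa.
Required width B = w / q_all(net) = 139 / 99.202 = 1.401 m.

B = 1.40 m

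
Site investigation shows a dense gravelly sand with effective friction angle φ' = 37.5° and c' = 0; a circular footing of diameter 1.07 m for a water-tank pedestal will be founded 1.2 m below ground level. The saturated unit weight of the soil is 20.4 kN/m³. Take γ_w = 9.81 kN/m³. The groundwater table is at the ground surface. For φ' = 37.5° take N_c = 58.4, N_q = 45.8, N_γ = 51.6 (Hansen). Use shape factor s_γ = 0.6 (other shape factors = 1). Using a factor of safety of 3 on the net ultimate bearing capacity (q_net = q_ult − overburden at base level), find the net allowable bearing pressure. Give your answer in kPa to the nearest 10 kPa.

γ' = 20.4 − 9.81 = 10.59 kN/m³ (submerged throughout). q = 10.59 × 1.2 = 12.708 kPa; the same γ' applies in the ½γBN_γ term.
q·N_q = 12.708 × 45.8 = 582.03 kPa
0.5·γ·B·N_γ·s_γ = 0.5 × 10.59 × 1.07 × 51.6 × 0.6 = 175.41 kPa
q_ult = 582.03 + 175.41 = 757.43 kPa.
q_net = 757.43 − 12.708 = 744.73 kPa.
q_all(net) = 744.73 / 3 = 248.24 kPa.

q_all(net) ≈ 250 kPa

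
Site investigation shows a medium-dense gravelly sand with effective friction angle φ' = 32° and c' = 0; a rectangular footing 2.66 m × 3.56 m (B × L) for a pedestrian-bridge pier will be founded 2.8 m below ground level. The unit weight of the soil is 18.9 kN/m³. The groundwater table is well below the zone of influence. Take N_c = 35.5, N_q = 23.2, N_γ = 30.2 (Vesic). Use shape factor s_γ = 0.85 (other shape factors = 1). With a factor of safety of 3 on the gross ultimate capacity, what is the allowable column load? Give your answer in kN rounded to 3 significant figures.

Overburden at base level: q = 18.9 × 2.8 = 52.92 kPa.
Surcharge term q·N_q = 52.92 × 23.2 = 1227.7 kPa; self-weight term 0.5·γ·B·N_γ·s_γ = 0.5 × 18.9 × 2.66 × 30.2 × 0.85 = 645.27 kPa.
q_ult = 1227.7 + 645.27 = 1873 kPa.
Gross allowable pressure q_all = 1873 / 3 = 624.34 kPa.
Footing area = 9.4696 m², so allowable column load = 624.34 × 9.4696 = 5912.2 kN.

P_all ≈ 5910 kN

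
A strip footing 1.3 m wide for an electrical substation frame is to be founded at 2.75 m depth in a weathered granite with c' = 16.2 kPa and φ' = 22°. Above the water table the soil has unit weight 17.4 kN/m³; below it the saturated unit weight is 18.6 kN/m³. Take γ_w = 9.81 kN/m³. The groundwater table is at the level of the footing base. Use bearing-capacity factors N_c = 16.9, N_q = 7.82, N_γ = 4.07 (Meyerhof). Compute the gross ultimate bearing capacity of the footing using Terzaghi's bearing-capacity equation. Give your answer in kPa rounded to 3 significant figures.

q = γ·D_f = 17.4 × 2.75 = 47.85 kPa.
For the ½γBN_γ term take γ' = 18.6 − 9.81 = 8.79 kN/m³ (soil below base is submerged).
c·N_c = 16.2 × 16.9 = 273.78 kPa
q·N_q = 47.85 × 7.82 = 374.19 kPa
0.5·γ·B·N_γ = 0.5 × 8.79 × 1.3 × 4.07 = 23.254 kPa
q_ult = 273.78 + 374.19 + 23.254 = 671.22 kPa.

q_ult ≈ 671 kPa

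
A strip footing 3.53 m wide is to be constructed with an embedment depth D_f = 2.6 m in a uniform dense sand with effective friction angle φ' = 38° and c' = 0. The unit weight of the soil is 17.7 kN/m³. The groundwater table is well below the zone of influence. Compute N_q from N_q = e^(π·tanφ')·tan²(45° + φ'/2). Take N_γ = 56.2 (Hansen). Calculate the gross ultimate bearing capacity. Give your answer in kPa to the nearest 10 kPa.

q_ult ≈ 4010 kPa

tan38° = 0.7813, so N_q = e^(π×0.7813)·tan²(64°) = 11.64 × 4.204 = 48.93.
q = γ·D_f = 17.7 × 2.6 = 46.02 kPa.
q·N_q = 46.02 × 48.933 = 2251.9 kPa
0.5·γ·B·N_γ = 0.5 × 17.7 × 3.53 × 56.2 = 1755.7 kPa
q_ult = 2251.9 + 1755.7 = 4007.6 kPa.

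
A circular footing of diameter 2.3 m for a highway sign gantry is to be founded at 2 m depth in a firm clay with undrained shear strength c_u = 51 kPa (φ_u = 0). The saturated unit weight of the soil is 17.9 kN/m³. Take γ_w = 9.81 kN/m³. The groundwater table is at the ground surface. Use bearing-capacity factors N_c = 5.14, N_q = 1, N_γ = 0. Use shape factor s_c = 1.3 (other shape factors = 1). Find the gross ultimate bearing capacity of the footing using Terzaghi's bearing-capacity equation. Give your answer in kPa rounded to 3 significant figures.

γ' = 17.9 − 9.81 = 8.09 kN/m³ (submerged throughout). q = 8.09 × 2 = 16.18 kPa.
c·N_c·s_c = 51 × 5.14 × 1.3 = 340.78 kPa
q·N_q = 16.18 × 1 = 16.18 kPa
q_ult = 340.78 + 16.18 = 356.96 kPa.

q_ult ≈ 357 kPa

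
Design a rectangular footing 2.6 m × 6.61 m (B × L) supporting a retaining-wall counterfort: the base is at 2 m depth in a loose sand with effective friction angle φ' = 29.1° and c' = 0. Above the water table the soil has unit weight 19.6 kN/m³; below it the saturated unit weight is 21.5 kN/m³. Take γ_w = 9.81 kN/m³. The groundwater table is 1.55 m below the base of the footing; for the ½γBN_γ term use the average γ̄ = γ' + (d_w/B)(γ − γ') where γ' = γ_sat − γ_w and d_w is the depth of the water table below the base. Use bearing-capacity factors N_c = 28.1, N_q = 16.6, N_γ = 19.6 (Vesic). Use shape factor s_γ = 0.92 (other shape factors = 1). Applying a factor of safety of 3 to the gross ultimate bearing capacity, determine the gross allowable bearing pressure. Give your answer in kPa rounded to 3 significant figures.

q_all ≈ 345 kPa

Overburden at base level: q = 19.6 × 2 = 39.2 kPa.
The water table is 1.55 m below the base (< B = 2.6 m), so the ½γBN_γ term uses γ̄ = γ' + (d_w/B)(γ − γ') = 11.69 + (1.55/2.6)(19.6 − 11.69) = 16.406 kN/m³.
Surcharge term q·N_q = 39.2 × 16.6 = 650.72 kPa; self-weight term 0.5·γ·B·N_γ·s_γ = 0.5 × 16.406 × 2.6 × 19.6 × 0.92 = 384.57 kPa.
q_ult = 650.72 + 384.57 = 1035.3 kPa.
q_all = q_ult / FS = 1035.3 / 3 = 345.1 kPa.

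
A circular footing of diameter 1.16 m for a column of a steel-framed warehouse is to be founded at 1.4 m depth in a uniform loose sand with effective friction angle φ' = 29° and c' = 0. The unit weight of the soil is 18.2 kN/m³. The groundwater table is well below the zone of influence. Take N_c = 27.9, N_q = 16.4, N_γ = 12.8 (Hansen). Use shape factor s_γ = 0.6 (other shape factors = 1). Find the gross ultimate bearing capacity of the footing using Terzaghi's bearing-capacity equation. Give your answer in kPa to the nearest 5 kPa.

Overburden at base level: q = 18.2 × 1.4 = 25.48 kPa.
Surcharge term q·N_q = 25.48 × 16.4 = 417.87 kPa; self-weight term 0.5·γ·B·N_γ·s_γ = 0.5 × 18.2 × 1.16 × 12.8 × 0.6 = 81.07 kPa.
q_ult = 417.87 + 81.07 = 498.94 kPa.

q_ult ≈ 500 kPa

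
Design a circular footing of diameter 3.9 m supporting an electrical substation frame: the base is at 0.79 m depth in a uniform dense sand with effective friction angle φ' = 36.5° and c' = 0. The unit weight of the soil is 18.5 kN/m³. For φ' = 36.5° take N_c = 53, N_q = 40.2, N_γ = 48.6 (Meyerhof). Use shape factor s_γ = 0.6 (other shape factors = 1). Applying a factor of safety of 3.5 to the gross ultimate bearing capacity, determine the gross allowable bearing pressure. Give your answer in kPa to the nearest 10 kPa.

q_all ≈ 470 kPa

Effective surcharge at the founding depth q = γ·D_f = 18.5 × 0.79 = 14.615 kPa.
q_ult = q·N_q + 0.5·γ·B·N_γ·s_γ
     = 14.615 × 40.2 + 0.5 × 18.5 × 3.9 × 48.6 × 0.6
     = 587.52 + 1051.9 = 1639.5 kPa.
q_all = q_ult / FS = 1639.5 / 3.5 = 468.42 kPa.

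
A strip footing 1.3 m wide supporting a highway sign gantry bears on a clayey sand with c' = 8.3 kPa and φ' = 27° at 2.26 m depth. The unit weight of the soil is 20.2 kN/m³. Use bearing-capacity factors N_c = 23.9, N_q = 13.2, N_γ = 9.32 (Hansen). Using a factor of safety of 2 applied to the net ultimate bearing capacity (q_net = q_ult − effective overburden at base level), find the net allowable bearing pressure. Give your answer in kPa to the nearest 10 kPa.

Effective surcharge at the founding depth q = γ·D_f = 20.2 × 2.26 = 45.652 kPa.
q_ult = c·N_c + q·N_q + 0.5·γ·B·N_γ
     = 8.3 × 23.9 + 45.652 × 13.2 + 0.5 × 20.2 × 1.3 × 9.32
     = 198.37 + 602.61 + 122.37 = 923.35 kPa.
Net ultimate: q_net = 923.35 − 45.652 = 877.7 kPa.
q_all(net) = 877.7 / 2 = 438.85 kPa.

q_all(net) ≈ 440 kPa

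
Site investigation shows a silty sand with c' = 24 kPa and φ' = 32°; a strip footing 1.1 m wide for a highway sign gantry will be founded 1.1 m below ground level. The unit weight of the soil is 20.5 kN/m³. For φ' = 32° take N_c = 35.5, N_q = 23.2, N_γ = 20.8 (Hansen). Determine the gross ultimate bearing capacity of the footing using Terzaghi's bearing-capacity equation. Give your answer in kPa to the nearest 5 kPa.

q_ult ≈ 1610 kPa

q = γ·D_f = 20.5 × 1.1 = 22.55 kPa.
c·N_c = 24 × 35.5 = 852 kPa
q·N_q = 22.55 × 23.2 = 523.16 kPa
0.5·γ·B·N_γ = 0.5 × 20.5 × 1.1 × 20.8 = 234.52 kPa
q_ult = 852 + 523.16 + 234.52 = 1609.7 kPa.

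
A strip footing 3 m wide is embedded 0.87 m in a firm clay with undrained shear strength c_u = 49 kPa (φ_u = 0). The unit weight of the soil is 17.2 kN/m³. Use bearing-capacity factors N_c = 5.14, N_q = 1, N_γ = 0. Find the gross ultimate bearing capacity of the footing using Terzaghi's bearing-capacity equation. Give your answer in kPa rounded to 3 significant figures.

q_ult ≈ 267 kPa

Overburden at base level: q = 17.2 × 0.87 = 14.964 kPa.
Cohesion term c·N_c = 49 × 5.14 = 251.86 kPa; surcharge term q·N_q = 14.964 × 1 = 14.964 kPa.
q_ult = 251.86 + 14.964 = 266.82 kPa.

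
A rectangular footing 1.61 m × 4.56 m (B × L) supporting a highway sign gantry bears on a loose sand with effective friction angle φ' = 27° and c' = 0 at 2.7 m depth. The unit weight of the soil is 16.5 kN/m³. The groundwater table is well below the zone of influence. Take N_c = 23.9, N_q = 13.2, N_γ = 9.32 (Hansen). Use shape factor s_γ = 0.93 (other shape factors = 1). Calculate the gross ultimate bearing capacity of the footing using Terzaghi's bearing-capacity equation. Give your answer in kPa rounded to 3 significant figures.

q_ult ≈ 703 kPa

q = γ·D_f = 16.5 × 2.7 = 44.55 kPa.
q·N_q = 44.55 × 13.2 = 588.06 kPa
0.5·γ·B·N_γ·s_γ = 0.5 × 16.5 × 1.61 × 9.32 × 0.93 = 115.13 kPa
q_ult = 588.06 + 115.13 = 703.19 kPa.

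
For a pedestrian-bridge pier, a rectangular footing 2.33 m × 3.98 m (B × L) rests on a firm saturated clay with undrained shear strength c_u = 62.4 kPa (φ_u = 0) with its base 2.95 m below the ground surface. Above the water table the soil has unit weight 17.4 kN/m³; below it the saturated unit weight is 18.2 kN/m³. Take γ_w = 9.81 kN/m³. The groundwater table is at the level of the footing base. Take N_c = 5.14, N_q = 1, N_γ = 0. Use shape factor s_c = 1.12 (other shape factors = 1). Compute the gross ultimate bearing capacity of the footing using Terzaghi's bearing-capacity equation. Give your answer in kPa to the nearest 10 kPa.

Overburden at base level: q = 17.4 × 2.95 = 51.33 kPa.
Cohesion term c·N_c·s_c = 62.4 × 5.14 × 1.12 = 359.22 kPa; surcharge term q·N_q = 51.33 × 1 = 51.33 kPa.
q_ult = 359.22 + 51.33 = 410.55 kPa.

q_ult ≈ 410 kPa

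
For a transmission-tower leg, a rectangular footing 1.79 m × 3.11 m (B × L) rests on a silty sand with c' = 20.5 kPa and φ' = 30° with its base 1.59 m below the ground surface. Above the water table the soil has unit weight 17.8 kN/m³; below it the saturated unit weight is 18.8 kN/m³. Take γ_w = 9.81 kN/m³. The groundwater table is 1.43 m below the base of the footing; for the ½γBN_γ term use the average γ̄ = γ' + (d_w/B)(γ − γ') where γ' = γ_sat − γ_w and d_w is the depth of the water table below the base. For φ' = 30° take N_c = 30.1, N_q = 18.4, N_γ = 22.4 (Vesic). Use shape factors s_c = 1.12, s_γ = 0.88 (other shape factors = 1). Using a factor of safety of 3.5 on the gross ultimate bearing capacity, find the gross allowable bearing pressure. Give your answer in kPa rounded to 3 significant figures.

q_all ≈ 427 kPa

q = γ·D_f = 17.8 × 1.59 = 28.302 kPa.
γ' = 8.99 kN/m³; averaging over the depth B below the base, γ̄ = γ' + (d_w/B)(γ − γ') = 16.028 kN/m³.
c·N_c·s_c = 20.5 × 30.1 × 1.12 = 691.1 kPa
q·N_q = 28.302 × 18.4 = 520.76 kPa
0.5·γ·B·N_γ·s_γ = 0.5 × 16.028 × 1.79 × 22.4 × 0.88 = 282.77 kPa
q_ult = 691.1 + 520.76 + 282.77 = 1494.6 kPa.
q_all = 1494.6 / 3.5 = 427.04 kPa.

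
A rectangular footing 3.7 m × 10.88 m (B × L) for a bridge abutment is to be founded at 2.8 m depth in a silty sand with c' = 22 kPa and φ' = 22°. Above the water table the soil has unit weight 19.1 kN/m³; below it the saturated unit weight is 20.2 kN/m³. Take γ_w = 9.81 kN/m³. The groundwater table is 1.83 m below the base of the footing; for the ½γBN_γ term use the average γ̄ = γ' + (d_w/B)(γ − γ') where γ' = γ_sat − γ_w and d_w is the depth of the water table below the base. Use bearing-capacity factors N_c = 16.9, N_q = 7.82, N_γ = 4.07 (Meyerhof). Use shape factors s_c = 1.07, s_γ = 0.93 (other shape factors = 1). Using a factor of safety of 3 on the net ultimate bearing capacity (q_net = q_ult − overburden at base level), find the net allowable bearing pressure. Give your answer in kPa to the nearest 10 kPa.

Effective surcharge at the founding depth q = γ·D_f = 19.1 × 2.8 = 53.48 kPa.
With d_w = 1.83 m < B, γ̄ = 10.39 + (1.83/3.7) × (19.1 − 10.39) = 14.698 kN/m³.
q_ult = c·N_c·s_c + q·N_q + 0.5·γ·B·N_γ·s_γ
     = 22 × 16.9 × 1.07 + 53.48 × 7.82 + 0.5 × 14.698 × 3.7 × 4.07 × 0.93
     = 397.83 + 418.21 + 102.92 = 918.96 kPa.
q_net = 918.96 − 53.48 = 865.48 kPa.
q_all(net) = 865.48 / 3 = 288.49 kPa.

q_all(net) ≈ 290 kPa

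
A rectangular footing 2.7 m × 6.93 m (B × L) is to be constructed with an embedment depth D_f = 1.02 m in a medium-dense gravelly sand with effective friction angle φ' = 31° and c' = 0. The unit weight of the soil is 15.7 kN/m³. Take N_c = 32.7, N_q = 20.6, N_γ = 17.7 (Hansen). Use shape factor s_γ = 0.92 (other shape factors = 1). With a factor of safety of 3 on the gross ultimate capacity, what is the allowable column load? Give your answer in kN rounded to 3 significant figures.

q = γ·D_f = 15.7 × 1.02 = 16.014 kPa.
q·N_q = 16.014 × 20.6 = 329.89 kPa
0.5·γ·B·N_γ·s_γ = 0.5 × 15.7 × 2.7 × 17.7 × 0.92 = 345.14 kPa
q_ult = 329.89 + 345.14 = 675.03 kPa.
Gross allowable pressure q_all = 675.03 / 3 = 225.01 kPa.
Footing area = 18.711 m², so allowable column load = 225.01 × 18.711 = 4210.1 kN.

P_all ≈ 4210 kN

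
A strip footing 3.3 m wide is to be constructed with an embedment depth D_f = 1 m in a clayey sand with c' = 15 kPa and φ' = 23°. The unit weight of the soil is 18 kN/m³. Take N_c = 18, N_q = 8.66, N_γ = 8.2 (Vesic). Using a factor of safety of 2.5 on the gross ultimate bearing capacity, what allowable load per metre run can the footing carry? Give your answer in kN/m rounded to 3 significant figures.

≈ 884 kN/m

q = γ·D_f = 18 × 1 = 18 kPa.
c·N_c = 15 × 18 = 270 kPa
q·N_q = 18 × 8.66 = 155.88 kPa
0.5·γ·B·N_γ = 0.5 × 18 × 3.3 × 8.2 = 243.54 kPa
q_ult = 270 + 155.88 + 243.54 = 669.42 kPa.
Gross allowable pressure q_all = 669.42 / 2.5 = 267.77 kPa.
Allowable wall load = q_all × B = 267.77 × 3.3 = 883.63 kN per metre run.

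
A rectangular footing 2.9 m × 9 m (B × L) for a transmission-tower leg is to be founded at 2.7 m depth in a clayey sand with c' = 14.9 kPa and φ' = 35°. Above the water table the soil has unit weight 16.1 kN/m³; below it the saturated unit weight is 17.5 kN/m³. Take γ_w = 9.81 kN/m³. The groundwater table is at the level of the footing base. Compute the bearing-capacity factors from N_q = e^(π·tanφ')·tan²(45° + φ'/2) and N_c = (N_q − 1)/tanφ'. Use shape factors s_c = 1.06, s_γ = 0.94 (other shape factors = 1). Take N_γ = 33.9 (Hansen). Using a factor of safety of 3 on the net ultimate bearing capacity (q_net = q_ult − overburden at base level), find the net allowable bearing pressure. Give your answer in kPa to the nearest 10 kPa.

q_all(net) ≈ 830 kPa

N_q = e^(π·tan35°)·tan²(62.5°) = 33.3; N_c = (N_q − 1)/tanφ' = 46.12.
Effective surcharge at the founding depth q = γ·D_f = 16.1 × 2.7 = 43.47 kPa.
The water table coincides with the base, so in the self-weight term γ → γ' = 7.69 kN/m³.
q_ult = c·N_c·s_c + q·N_q + 0.5·γ·B·N_γ·s_γ
     = 14.9 × 46.124 × 1.06 + 43.47 × 33.296 + 0.5 × 7.69 × 2.9 × 33.9 × 0.94
     = 728.48 + 1447.4 + 355.32 = 2531.2 kPa.
q_net = 2531.2 − 43.47 = 2487.7 kPa.
q_all(net) = 2487.7 / 3 = 829.24 kPa.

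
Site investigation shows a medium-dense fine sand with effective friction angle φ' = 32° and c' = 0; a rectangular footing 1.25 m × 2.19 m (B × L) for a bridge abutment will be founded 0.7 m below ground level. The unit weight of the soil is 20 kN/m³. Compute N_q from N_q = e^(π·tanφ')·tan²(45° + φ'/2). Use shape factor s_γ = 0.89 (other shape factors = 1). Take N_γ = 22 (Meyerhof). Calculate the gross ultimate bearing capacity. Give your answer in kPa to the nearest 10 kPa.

q_ult ≈ 570 kPa

tan32° = 0.6249, so N_q = e^(π×0.6249)·tan²(61°) = 7.121 × 3.255 = 23.18.
Overburden at base level: q = 20 × 0.7 = 14 kPa.
Surcharge term q·N_q = 14 × 23.177 = 324.47 kPa; self-weight term 0.5·γ·B·N_γ·s_γ = 0.5 × 20 × 1.25 × 22 × 0.89 = 244.75 kPa.
q_ult = 324.47 + 244.75 = 569.22 kPa.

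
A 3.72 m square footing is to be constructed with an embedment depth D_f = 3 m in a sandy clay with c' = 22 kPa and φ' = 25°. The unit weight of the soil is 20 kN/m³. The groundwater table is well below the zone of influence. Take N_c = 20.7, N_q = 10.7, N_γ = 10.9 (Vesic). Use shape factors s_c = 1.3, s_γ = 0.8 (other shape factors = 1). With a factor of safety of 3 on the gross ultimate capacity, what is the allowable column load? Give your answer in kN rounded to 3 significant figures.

P_all ≈ 7190 kN

q = γ·D_f = 20 × 3 = 60 kPa.
c·N_c·s_c = 22 × 20.7 × 1.3 = 592.02 kPa
q·N_q = 60 × 10.7 = 642 kPa
0.5·γ·B·N_γ·s_γ = 0.5 × 20 × 3.72 × 10.9 × 0.8 = 324.38 kPa
q_ult = 592.02 + 642 + 324.38 = 1558.4 kPa.
Gross allowable pressure q_all = 1558.4 / 3 = 519.47 kPa.
Footing area = 13.8384 m², so allowable column load = 519.47 × 13.8384 = 7188.6 kN.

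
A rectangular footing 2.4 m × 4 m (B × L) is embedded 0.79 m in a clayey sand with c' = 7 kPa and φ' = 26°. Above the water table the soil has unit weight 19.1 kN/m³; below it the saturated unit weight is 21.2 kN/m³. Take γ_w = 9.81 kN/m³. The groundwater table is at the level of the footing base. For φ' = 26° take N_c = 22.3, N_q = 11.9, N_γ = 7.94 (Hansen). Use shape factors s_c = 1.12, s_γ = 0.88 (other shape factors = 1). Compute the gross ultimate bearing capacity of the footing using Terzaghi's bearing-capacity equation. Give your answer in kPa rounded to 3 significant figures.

q = γ·D_f = 19.1 × 0.79 = 15.089 kPa.
For the ½γBN_γ term take γ' = 21.2 − 9.81 = 11.39 kN/m³ (soil below base is submerged).
c·N_c·s_c = 7 × 22.3 × 1.12 = 174.83 kPa
q·N_q = 15.089 × 11.9 = 179.56 kPa
0.5·γ·B·N_γ·s_γ = 0.5 × 11.39 × 2.4 × 7.94 × 0.88 = 95.501 kPa
q_ult = 174.83 + 179.56 + 95.501 = 449.89 kPa.

q_ult ≈ 450 kPa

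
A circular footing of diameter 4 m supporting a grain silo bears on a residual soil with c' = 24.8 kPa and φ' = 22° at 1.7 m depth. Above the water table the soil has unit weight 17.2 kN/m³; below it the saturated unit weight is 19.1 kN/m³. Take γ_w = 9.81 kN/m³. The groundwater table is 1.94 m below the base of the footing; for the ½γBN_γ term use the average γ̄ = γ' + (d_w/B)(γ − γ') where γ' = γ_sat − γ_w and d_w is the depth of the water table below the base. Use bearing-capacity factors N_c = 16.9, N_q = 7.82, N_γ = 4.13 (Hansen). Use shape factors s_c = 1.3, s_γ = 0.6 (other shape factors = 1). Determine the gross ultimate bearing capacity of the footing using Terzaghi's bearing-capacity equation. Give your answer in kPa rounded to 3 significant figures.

q_ult ≈ 839 kPa

Overburden at base level: q = 17.2 × 1.7 = 29.24 kPa.
The water table is 1.94 m below the base (< B = 4 m), so the ½γBN_γ term uses γ̄ = γ' + (d_w/B)(γ − γ') = 9.29 + (1.94/4)(17.2 − 9.29) = 13.126 kN/m³.
Cohesion term c·N_c·s_c = 24.8 × 16.9 × 1.3 = 544.86 kPa; surcharge term q·N_q = 29.24 × 7.82 = 228.66 kPa; self-weight term 0.5·γ·B·N_γ·s_γ = 0.5 × 13.126 × 4 × 4.13 × 0.6 = 65.054 kPa.
q_ult = 544.86 + 228.66 + 65.054 = 838.57 kPa.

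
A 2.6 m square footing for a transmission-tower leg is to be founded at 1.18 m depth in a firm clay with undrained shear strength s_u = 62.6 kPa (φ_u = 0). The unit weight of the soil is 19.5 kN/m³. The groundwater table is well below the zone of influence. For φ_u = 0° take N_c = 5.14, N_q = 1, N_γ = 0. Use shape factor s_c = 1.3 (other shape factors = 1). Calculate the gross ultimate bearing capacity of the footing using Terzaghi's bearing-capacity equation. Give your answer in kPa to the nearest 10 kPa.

q_ult ≈ 440 kPa

Effective surcharge at the founding depth q = γ·D_f = 19.5 × 1.18 = 23.01 kPa.
q_ult = c·N_c·s_c + q·N_q
     = 62.6 × 5.14 × 1.3 + 23.01 × 1
     = 418.29 + 23.01 = 441.3 kPa.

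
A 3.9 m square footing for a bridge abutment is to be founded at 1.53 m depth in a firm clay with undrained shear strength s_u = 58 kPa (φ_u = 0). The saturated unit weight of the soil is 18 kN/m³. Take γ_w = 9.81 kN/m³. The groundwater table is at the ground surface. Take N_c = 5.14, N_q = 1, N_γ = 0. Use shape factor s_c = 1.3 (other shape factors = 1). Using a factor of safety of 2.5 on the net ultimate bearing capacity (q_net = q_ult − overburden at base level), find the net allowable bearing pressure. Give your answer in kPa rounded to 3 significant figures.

Water table at ground surface, so effective unit weight γ' = 18 − 9.81 = 8.19 kN/m³ is used throughout; overburden q = 8.19 × 1.53 = 12.531 kPa.
Cohesion term c·N_c·s_c = 58 × 5.14 × 1.3 = 387.56 kPa; surcharge term q·N_q = 12.531 × 1 = 12.531 kPa.
q_ult = 387.56 + 12.531 = 400.09 kPa.
q_net = 400.09 − 12.531 = 387.56 kPa.
q_all(net) = 387.56 / 2.5 = 155.02 kPa.

q_all(net) ≈ 155 kPa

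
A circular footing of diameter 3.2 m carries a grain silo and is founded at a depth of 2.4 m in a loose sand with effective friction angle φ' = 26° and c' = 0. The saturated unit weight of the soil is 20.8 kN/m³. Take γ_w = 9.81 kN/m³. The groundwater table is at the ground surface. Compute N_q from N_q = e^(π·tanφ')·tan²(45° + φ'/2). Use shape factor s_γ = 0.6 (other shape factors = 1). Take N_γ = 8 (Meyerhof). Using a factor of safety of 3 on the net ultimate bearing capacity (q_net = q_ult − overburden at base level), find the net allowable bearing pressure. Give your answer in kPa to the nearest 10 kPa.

N_q = e^(π·tan26°)·tan²(58°) = 11.85.
Water table at ground surface, so effective unit weight γ' = 20.8 − 9.81 = 10.99 kN/m³ is used throughout; overburden q = 10.99 × 2.4 = 26.376 kPa; the same γ' applies in the ½γBN_γ term.
Surcharge term q·N_q = 26.376 × 11.854 = 312.67 kPa; self-weight term 0.5·γ·B·N_γ·s_γ = 0.5 × 10.99 × 3.2 × 8 × 0.6 = 84.403 kPa.
q_ult = 312.67 + 84.403 = 397.07 kPa.
q_net = 397.07 − 26.376 = 370.69 kPa.
q_all(net) = 370.69 / 3 = 123.56 kPa.

q_all(net) ≈ 120 kPa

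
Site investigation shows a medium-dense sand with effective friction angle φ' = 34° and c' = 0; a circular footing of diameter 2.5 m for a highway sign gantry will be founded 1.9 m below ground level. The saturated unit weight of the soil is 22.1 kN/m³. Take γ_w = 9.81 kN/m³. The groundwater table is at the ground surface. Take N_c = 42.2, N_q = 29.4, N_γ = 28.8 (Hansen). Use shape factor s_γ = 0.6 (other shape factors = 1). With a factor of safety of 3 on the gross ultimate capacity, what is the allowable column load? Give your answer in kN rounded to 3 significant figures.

With the water table at the surface the whole profile is submerged: γ' = 22.1 − 9.81 = 12.29 kN/m³, so q = γ'·D_f = 23.351 kPa; the same γ' applies in the ½γBN_γ term.
q_ult = q·N_q + 0.5·γ·B·N_γ·s_γ
     = 23.351 × 29.4 + 0.5 × 12.29 × 2.5 × 28.8 × 0.6
     = 686.52 + 265.46 = 951.98 kPa.
Gross allowable pressure q_all = 951.98 / 3 = 317.33 kPa.
Footing area = 4.9087 m², so allowable column load = 317.33 × 4.9087 = 1557.7 kN.

P_all ≈ 1560 kN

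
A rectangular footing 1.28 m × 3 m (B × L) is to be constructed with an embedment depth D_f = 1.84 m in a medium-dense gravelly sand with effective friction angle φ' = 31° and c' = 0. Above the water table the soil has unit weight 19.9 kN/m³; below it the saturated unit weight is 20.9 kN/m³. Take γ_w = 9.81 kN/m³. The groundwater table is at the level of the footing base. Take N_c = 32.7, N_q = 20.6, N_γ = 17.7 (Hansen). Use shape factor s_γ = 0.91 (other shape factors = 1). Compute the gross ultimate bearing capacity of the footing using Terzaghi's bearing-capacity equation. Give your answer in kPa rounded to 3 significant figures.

Overburden at base level: q = 19.9 × 1.84 = 36.616 kPa.
Below the base the soil is submerged, so the ½γBN_γ term uses γ' = 20.9 − 9.81 = 11.09 kN/m³.
Surcharge term q·N_q = 36.616 × 20.6 = 754.29 kPa; self-weight term 0.5·γ·B·N_γ·s_γ = 0.5 × 11.09 × 1.28 × 17.7 × 0.91 = 114.32 kPa.
q_ult = 754.29 + 114.32 = 868.61 kPa.

q_ult ≈ 869 kPa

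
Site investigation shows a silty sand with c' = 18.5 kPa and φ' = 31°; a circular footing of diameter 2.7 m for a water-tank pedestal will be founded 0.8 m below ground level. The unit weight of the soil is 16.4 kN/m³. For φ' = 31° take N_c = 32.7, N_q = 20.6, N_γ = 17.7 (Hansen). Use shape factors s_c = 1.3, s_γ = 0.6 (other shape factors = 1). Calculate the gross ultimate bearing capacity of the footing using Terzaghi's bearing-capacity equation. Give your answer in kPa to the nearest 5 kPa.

Effective surcharge at the founding depth q = γ·D_f = 16.4 × 0.8 = 13.12 kPa.
q_ult = c·N_c·s_c + q·N_q + 0.5·γ·B·N_γ·s_γ
     = 18.5 × 32.7 × 1.3 + 13.12 × 20.6 + 0.5 × 16.4 × 2.7 × 17.7 × 0.6
     = 786.44 + 270.27 + 235.13 = 1291.8 kPa.

q_ult ≈ 1290 kPa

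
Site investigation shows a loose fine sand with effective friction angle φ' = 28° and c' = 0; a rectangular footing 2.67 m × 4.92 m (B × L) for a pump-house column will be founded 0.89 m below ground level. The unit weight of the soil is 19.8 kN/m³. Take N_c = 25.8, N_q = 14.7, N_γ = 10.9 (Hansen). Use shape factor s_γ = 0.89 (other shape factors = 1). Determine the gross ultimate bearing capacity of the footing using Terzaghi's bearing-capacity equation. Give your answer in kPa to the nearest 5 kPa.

q = γ·D_f = 19.8 × 0.89 = 17.622 kPa.
q·N_q = 17.622 × 14.7 = 259.04 kPa
0.5·γ·B·N_γ·s_γ = 0.5 × 19.8 × 2.67 × 10.9 × 0.89 = 256.43 kPa
q_ult = 259.04 + 256.43 = 515.47 kPa.

q_ult ≈ 515 kPa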